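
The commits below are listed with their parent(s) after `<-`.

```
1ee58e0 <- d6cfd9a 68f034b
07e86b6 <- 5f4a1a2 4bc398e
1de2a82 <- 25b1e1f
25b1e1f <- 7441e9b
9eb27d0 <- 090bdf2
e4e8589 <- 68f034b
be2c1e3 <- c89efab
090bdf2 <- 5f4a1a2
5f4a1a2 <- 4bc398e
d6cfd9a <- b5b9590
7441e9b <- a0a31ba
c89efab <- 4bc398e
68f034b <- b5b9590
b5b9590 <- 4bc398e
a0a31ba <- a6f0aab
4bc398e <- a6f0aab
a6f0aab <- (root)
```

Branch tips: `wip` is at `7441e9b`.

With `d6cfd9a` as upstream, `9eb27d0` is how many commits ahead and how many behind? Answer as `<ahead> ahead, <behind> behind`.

3 ahead, 2 behind

Reachable from 9eb27d0: {090bdf2, 4bc398e, 5f4a1a2, 9eb27d0, a6f0aab}.
Reachable from d6cfd9a: {4bc398e, a6f0aab, b5b9590, d6cfd9a}.
Only in 9eb27d0's history (ahead): {090bdf2, 5f4a1a2, 9eb27d0} — 3.
Only in d6cfd9a's history (behind): {b5b9590, d6cfd9a} — 2.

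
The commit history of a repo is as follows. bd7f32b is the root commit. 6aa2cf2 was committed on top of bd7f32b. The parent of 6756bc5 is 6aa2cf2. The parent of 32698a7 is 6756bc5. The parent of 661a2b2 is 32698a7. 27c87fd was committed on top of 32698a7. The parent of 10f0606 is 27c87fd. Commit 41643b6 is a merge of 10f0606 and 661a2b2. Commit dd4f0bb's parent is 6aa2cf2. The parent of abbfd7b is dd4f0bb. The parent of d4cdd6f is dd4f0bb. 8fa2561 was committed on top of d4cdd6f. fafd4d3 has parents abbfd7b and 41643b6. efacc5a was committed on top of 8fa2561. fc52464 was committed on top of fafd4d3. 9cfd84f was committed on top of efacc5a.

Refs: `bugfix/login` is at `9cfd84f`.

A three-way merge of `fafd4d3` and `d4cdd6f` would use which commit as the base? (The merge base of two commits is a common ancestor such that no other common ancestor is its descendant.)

Ancestors of fafd4d3: {10f0606, 27c87fd, 32698a7, 41643b6, 661a2b2, 6756bc5, 6aa2cf2, abbfd7b, bd7f32b, dd4f0bb, fafd4d3}.
Ancestors of d4cdd6f: {6aa2cf2, bd7f32b, d4cdd6f, dd4f0bb}.
Common ancestors: {6aa2cf2, bd7f32b, dd4f0bb}.
Among these, dd4f0bb is not an ancestor of any other common ancestor — it is the merge base.

dd4f0bb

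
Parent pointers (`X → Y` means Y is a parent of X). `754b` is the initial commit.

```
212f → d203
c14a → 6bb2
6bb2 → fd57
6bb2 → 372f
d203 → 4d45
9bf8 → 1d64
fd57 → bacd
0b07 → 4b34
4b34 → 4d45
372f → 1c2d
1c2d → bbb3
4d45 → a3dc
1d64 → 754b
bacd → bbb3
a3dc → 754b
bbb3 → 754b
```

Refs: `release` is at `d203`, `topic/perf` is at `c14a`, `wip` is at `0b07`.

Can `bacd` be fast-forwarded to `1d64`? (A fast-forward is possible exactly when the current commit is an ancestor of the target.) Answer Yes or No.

A fast-forward from bacd to 1d64 is possible iff bacd is an ancestor of 1d64.
Ancestors of 1d64: {1d64, 754b}.
bacd is not among them, so fast-forward is not possible.

No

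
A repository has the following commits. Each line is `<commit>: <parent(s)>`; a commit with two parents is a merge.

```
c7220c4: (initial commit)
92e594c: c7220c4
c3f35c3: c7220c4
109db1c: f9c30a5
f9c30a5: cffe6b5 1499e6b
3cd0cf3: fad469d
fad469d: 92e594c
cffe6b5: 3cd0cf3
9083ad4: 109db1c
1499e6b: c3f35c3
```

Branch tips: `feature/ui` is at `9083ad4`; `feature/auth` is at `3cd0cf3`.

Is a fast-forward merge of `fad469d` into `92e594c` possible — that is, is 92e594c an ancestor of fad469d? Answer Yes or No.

Yes

A fast-forward from 92e594c to fad469d is possible iff 92e594c is an ancestor of fad469d.
Ancestors of fad469d: {92e594c, c7220c4, fad469d}.
92e594c is among them, so fast-forward is possible.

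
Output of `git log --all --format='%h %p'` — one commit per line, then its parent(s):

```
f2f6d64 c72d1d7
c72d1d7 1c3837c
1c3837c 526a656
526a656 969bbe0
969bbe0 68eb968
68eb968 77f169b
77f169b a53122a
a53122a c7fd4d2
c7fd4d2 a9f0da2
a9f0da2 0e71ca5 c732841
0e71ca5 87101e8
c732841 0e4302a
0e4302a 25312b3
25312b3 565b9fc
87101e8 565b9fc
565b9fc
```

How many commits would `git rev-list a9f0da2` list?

7

Walking parent pointers from a9f0da2: reachable set = {0e4302a, 0e71ca5, 25312b3, 565b9fc, 87101e8, a9f0da2, c732841}.
That is 7 commits.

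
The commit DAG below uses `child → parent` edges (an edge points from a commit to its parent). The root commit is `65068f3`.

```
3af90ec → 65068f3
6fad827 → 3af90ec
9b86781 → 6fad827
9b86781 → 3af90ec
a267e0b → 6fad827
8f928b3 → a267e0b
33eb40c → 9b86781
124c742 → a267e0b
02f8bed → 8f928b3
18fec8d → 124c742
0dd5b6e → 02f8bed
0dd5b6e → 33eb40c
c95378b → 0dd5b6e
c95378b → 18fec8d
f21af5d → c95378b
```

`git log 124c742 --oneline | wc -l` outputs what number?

5

Walking parent pointers from 124c742: reachable set = {124c742, 3af90ec, 65068f3, 6fad827, a267e0b}.
That is 5 commits.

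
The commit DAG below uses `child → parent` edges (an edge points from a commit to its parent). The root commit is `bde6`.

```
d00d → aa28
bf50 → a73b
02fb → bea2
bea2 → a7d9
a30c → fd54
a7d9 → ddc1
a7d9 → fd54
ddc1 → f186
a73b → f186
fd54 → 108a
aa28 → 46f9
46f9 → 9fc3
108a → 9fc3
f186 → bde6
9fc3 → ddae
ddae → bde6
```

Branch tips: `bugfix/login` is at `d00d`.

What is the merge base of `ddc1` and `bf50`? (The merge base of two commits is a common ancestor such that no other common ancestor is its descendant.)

f186

Ancestors of ddc1: {bde6, ddc1, f186}.
Ancestors of bf50: {a73b, bde6, bf50, f186}.
Common ancestors: {bde6, f186}.
Among these, f186 is not an ancestor of any other common ancestor — it is the merge base.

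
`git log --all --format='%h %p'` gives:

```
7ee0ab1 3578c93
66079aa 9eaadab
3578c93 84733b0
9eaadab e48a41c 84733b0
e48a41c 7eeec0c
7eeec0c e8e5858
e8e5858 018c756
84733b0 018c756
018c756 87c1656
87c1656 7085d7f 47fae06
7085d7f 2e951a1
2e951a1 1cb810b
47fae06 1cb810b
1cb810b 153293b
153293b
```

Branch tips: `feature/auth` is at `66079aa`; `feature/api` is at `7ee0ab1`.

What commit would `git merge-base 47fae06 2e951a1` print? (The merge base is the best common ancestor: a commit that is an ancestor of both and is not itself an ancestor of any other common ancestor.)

Ancestors of 47fae06: {153293b, 1cb810b, 47fae06}.
Ancestors of 2e951a1: {153293b, 1cb810b, 2e951a1}.
Common ancestors: {153293b, 1cb810b}.
Among these, 1cb810b is not an ancestor of any other common ancestor — it is the merge base.

1cb810b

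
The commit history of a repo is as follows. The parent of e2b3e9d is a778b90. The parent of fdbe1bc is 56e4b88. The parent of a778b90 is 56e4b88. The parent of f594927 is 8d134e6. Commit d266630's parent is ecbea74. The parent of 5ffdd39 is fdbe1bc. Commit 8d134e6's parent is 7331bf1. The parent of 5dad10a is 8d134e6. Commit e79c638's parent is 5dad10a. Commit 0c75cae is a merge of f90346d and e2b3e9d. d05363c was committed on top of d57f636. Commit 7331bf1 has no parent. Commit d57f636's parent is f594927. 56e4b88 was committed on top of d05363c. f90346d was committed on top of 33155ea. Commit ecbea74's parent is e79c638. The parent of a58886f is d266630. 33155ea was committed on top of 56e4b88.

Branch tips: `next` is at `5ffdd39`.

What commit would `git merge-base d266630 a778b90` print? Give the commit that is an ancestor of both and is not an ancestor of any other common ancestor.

Ancestors of d266630: {5dad10a, 7331bf1, 8d134e6, d266630, e79c638, ecbea74}.
Ancestors of a778b90: {56e4b88, 7331bf1, 8d134e6, a778b90, d05363c, d57f636, f594927}.
Common ancestors: {7331bf1, 8d134e6}.
Among these, 8d134e6 is not an ancestor of any other common ancestor — it is the merge base.

8d134e6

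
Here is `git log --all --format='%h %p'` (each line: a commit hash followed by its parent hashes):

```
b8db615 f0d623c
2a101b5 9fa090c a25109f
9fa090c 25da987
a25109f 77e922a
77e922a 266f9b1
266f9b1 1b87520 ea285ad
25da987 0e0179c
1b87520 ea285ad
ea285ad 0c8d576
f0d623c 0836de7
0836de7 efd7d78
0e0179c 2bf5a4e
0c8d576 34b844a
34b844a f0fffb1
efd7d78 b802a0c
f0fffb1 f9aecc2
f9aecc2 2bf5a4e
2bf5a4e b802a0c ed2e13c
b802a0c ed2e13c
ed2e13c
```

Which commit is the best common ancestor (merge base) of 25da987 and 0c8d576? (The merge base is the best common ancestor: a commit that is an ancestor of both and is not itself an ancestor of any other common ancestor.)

Ancestors of 25da987: {0e0179c, 25da987, 2bf5a4e, b802a0c, ed2e13c}.
Ancestors of 0c8d576: {0c8d576, 2bf5a4e, 34b844a, b802a0c, ed2e13c, f0fffb1, f9aecc2}.
Common ancestors: {2bf5a4e, b802a0c, ed2e13c}.
Among these, 2bf5a4e is not an ancestor of any other common ancestor — it is the merge base.

2bf5a4e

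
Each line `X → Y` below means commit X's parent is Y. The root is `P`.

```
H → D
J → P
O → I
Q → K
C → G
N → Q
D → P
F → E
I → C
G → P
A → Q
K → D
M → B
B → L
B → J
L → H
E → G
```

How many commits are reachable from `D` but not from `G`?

Reachable from D: {D, P}.
Reachable from G: {G, P}.
In D's history but not G's: {D} — 1 commit.

1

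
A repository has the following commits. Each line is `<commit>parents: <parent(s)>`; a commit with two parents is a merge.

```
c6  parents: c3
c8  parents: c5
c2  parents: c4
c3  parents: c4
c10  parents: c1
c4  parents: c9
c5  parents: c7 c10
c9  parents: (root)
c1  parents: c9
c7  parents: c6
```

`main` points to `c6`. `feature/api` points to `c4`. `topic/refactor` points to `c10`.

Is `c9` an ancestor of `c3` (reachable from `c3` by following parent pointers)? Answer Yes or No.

Ancestors of c3 (commits reachable by following parents): {c3, c4, c9}.
c9 is in that set, so it is an ancestor of c3.

Yes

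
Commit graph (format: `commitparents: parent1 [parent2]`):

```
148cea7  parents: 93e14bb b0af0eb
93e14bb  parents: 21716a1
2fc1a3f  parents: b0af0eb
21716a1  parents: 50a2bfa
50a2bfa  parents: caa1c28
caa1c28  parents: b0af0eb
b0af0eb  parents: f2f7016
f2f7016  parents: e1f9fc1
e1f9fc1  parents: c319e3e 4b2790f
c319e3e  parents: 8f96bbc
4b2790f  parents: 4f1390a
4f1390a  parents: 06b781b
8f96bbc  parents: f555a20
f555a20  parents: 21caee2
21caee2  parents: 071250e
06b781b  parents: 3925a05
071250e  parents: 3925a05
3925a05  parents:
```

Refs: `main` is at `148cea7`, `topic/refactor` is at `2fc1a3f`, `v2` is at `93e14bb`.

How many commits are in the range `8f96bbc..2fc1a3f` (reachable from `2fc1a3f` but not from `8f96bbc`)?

8

Reachable from 2fc1a3f: {06b781b, 071250e, 21caee2, 2fc1a3f, 3925a05, 4b2790f, 4f1390a, 8f96bbc, b0af0eb, c319e3e, e1f9fc1, f2f7016, f555a20}.
Reachable from 8f96bbc: {071250e, 21caee2, 3925a05, 8f96bbc, f555a20}.
In 2fc1a3f's history but not 8f96bbc's: {06b781b, 2fc1a3f, 4b2790f, 4f1390a, b0af0eb, c319e3e, e1f9fc1, f2f7016} — 8 commits.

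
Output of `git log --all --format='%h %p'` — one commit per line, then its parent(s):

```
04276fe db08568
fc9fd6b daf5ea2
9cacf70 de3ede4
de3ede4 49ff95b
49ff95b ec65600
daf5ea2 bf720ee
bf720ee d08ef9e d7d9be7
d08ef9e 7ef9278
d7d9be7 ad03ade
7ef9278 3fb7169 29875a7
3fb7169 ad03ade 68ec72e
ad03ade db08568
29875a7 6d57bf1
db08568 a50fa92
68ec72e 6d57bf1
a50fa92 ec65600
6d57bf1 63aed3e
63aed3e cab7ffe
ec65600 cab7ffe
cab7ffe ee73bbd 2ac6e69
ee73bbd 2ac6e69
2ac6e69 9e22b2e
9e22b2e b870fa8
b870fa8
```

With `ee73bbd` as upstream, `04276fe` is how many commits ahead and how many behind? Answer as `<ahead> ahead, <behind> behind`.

5 ahead, 0 behind

Reachable from 04276fe: {04276fe, 2ac6e69, 9e22b2e, a50fa92, b870fa8, cab7ffe, db08568, ec65600, ee73bbd}.
Reachable from ee73bbd: {2ac6e69, 9e22b2e, b870fa8, ee73bbd}.
Only in 04276fe's history (ahead): {04276fe, a50fa92, cab7ffe, db08568, ec65600} — 5.
Only in ee73bbd's history (behind): {} — 0.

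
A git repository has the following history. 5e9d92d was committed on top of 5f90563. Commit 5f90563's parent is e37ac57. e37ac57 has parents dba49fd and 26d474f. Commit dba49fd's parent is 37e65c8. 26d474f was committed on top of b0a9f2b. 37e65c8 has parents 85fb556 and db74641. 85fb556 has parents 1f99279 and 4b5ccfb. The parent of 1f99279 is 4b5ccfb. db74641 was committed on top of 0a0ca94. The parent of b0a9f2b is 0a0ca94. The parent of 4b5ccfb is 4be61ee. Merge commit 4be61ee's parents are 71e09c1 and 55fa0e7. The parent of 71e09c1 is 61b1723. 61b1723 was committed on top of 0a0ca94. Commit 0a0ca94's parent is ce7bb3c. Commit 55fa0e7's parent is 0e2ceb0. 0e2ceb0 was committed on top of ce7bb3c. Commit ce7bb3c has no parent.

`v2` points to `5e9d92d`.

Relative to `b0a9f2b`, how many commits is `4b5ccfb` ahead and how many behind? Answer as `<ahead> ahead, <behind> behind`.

Reachable from 4b5ccfb: {0a0ca94, 0e2ceb0, 4b5ccfb, 4be61ee, 55fa0e7, 61b1723, 71e09c1, ce7bb3c}.
Reachable from b0a9f2b: {0a0ca94, b0a9f2b, ce7bb3c}.
Only in 4b5ccfb's history (ahead): {0e2ceb0, 4b5ccfb, 4be61ee, 55fa0e7, 61b1723, 71e09c1} — 6.
Only in b0a9f2b's history (behind): {b0a9f2b} — 1.

6 ahead, 1 behind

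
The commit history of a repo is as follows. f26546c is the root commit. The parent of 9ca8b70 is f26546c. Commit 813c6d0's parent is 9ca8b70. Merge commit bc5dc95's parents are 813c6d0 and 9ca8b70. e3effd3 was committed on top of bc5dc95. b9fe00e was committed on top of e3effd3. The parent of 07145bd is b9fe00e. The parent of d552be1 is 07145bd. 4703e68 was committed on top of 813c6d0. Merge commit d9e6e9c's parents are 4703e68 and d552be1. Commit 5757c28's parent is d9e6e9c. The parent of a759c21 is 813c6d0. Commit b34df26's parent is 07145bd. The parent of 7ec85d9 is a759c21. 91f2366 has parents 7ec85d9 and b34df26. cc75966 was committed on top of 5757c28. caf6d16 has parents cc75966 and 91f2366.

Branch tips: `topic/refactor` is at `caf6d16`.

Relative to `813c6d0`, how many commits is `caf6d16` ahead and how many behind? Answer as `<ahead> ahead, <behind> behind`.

Reachable from caf6d16: {07145bd, 4703e68, 5757c28, 7ec85d9, 813c6d0, 91f2366, 9ca8b70, a759c21, b34df26, b9fe00e, bc5dc95, caf6d16, cc75966, d552be1, d9e6e9c, e3effd3, f26546c}.
Reachable from 813c6d0: {813c6d0, 9ca8b70, f26546c}.
Only in caf6d16's history (ahead): {07145bd, 4703e68, 5757c28, 7ec85d9, 91f2366, a759c21, b34df26, b9fe00e, bc5dc95, caf6d16, cc75966, d552be1, d9e6e9c, e3effd3} — 14.
Only in 813c6d0's history (behind): {} — 0.

14 ahead, 0 behind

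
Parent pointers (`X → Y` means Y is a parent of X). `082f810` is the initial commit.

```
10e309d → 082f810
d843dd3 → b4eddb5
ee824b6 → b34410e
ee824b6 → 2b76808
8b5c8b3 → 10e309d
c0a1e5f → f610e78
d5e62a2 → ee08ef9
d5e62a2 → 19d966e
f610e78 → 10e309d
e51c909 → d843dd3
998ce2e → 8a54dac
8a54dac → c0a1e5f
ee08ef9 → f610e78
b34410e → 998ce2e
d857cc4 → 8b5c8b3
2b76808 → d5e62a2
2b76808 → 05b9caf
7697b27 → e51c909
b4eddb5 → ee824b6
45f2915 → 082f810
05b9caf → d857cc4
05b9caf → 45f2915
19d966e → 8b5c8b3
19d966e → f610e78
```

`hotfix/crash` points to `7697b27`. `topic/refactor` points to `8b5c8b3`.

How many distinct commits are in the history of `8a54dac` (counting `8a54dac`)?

5

Walking parent pointers from 8a54dac: reachable set = {082f810, 10e309d, 8a54dac, c0a1e5f, f610e78}.
That is 5 commits.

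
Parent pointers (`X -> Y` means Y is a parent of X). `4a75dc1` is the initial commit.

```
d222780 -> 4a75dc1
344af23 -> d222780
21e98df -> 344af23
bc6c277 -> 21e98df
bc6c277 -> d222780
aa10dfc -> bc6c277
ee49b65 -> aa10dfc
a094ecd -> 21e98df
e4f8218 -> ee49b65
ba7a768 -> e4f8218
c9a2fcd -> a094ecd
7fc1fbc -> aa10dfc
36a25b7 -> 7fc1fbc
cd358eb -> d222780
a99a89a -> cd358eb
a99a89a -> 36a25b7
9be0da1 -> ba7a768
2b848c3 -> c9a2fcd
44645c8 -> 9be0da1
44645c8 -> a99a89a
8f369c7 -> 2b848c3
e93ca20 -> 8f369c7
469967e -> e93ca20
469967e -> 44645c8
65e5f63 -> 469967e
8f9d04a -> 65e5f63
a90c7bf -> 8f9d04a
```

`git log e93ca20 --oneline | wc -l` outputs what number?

9

Walking parent pointers from e93ca20: reachable set = {21e98df, 2b848c3, 344af23, 4a75dc1, 8f369c7, a094ecd, c9a2fcd, d222780, e93ca20}.
That is 9 commits.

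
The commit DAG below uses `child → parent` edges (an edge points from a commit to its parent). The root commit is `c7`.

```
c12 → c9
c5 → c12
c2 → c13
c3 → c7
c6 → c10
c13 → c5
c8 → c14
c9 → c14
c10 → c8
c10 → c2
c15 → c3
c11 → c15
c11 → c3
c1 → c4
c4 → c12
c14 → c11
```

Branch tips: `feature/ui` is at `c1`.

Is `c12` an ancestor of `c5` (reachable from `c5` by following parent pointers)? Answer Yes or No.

Yes

Ancestors of c5 (commits reachable by following parents): {c11, c12, c14, c15, c3, c5, c7, c9}.
c12 is in that set, so it is an ancestor of c5.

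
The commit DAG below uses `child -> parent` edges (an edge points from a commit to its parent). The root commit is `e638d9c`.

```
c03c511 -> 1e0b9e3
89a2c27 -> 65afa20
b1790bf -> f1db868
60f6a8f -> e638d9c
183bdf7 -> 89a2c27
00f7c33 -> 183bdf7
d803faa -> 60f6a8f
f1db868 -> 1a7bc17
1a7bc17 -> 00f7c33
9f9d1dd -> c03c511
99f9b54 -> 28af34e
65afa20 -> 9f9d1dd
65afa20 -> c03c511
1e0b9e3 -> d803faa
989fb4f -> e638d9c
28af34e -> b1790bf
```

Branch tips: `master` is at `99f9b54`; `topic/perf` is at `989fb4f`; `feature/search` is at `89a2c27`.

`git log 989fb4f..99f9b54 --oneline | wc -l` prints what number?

Reachable from 99f9b54: {00f7c33, 183bdf7, 1a7bc17, 1e0b9e3, 28af34e, 60f6a8f, 65afa20, 89a2c27, 99f9b54, 9f9d1dd, b1790bf, c03c511, d803faa, e638d9c, f1db868}.
Reachable from 989fb4f: {989fb4f, e638d9c}.
In 99f9b54's history but not 989fb4f's: {00f7c33, 183bdf7, 1a7bc17, 1e0b9e3, 28af34e, 60f6a8f, 65afa20, 89a2c27, 99f9b54, 9f9d1dd, b1790bf, c03c511, d803faa, f1db868} — 14 commits.

14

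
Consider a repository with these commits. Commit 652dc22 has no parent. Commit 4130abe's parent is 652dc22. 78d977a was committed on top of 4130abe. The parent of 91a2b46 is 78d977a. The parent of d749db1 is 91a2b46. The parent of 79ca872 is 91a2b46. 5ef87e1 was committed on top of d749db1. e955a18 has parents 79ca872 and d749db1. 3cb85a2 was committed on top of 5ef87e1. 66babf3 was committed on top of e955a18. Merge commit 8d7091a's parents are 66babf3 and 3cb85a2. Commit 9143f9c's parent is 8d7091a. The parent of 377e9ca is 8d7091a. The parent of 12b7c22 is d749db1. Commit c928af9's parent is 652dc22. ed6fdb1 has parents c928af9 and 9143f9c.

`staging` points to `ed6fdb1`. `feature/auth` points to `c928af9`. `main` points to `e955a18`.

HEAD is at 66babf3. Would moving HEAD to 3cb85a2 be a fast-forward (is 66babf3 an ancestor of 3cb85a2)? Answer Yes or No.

No

A fast-forward from 66babf3 to 3cb85a2 is possible iff 66babf3 is an ancestor of 3cb85a2.
Ancestors of 3cb85a2: {3cb85a2, 4130abe, 5ef87e1, 652dc22, 78d977a, 91a2b46, d749db1}.
66babf3 is not among them, so fast-forward is not possible.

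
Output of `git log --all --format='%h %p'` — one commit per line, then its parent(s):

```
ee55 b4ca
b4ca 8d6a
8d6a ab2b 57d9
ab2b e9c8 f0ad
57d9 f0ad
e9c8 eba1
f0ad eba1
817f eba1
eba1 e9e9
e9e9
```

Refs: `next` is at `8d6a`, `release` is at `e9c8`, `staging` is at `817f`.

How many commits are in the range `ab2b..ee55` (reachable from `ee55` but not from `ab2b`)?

Reachable from ee55: {57d9, 8d6a, ab2b, b4ca, e9c8, e9e9, eba1, ee55, f0ad}.
Reachable from ab2b: {ab2b, e9c8, e9e9, eba1, f0ad}.
In ee55's history but not ab2b's: {57d9, 8d6a, b4ca, ee55} — 4 commits.

4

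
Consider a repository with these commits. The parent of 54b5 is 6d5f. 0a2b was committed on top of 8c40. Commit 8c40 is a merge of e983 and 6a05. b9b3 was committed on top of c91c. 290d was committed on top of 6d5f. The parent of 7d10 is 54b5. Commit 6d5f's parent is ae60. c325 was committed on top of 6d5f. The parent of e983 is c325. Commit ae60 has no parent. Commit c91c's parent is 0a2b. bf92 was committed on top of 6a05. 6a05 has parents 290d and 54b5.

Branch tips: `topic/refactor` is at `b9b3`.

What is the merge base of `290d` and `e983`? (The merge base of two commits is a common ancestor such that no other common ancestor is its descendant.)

6d5f

Ancestors of 290d: {290d, 6d5f, ae60}.
Ancestors of e983: {6d5f, ae60, c325, e983}.
Common ancestors: {6d5f, ae60}.
Among these, 6d5f is not an ancestor of any other common ancestor — it is the merge base.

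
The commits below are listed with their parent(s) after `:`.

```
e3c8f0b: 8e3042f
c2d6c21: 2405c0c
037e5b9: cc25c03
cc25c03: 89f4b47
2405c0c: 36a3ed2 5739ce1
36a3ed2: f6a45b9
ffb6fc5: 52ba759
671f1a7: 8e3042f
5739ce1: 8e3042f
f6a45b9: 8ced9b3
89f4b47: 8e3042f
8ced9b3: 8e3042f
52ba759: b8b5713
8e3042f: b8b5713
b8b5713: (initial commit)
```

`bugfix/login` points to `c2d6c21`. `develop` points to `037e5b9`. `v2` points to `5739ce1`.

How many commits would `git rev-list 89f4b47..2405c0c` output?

Reachable from 2405c0c: {2405c0c, 36a3ed2, 5739ce1, 8ced9b3, 8e3042f, b8b5713, f6a45b9}.
Reachable from 89f4b47: {89f4b47, 8e3042f, b8b5713}.
In 2405c0c's history but not 89f4b47's: {2405c0c, 36a3ed2, 5739ce1, 8ced9b3, f6a45b9} — 5 commits.

5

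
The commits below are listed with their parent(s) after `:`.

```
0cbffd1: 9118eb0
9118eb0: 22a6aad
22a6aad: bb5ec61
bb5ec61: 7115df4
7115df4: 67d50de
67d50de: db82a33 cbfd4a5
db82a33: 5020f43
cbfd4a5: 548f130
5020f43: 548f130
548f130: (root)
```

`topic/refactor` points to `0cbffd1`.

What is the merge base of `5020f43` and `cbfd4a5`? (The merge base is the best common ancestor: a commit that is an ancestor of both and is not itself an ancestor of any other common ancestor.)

548f130

Ancestors of 5020f43: {5020f43, 548f130}.
Ancestors of cbfd4a5: {548f130, cbfd4a5}.
Common ancestors: {548f130}.
The only common ancestor is 548f130, so it is the merge base.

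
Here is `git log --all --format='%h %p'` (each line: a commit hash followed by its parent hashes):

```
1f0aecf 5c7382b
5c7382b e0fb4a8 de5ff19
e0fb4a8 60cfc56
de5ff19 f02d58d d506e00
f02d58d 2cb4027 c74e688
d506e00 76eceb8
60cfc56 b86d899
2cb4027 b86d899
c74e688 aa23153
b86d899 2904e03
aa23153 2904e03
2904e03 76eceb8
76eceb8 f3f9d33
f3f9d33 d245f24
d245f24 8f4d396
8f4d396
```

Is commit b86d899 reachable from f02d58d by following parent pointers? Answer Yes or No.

Yes

Ancestors of f02d58d (commits reachable by following parents): {2904e03, 2cb4027, 76eceb8, 8f4d396, aa23153, b86d899, c74e688, d245f24, f02d58d, f3f9d33}.
b86d899 is in that set, so it is an ancestor of f02d58d.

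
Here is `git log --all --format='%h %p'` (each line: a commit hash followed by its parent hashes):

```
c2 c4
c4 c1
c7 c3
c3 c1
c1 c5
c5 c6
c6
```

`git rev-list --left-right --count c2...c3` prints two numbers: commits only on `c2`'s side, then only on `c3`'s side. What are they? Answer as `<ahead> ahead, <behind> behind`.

Reachable from c2: {c1, c2, c4, c5, c6}.
Reachable from c3: {c1, c3, c5, c6}.
Only in c2's history (ahead): {c2, c4} — 2.
Only in c3's history (behind): {c3} — 1.

2 ahead, 1 behind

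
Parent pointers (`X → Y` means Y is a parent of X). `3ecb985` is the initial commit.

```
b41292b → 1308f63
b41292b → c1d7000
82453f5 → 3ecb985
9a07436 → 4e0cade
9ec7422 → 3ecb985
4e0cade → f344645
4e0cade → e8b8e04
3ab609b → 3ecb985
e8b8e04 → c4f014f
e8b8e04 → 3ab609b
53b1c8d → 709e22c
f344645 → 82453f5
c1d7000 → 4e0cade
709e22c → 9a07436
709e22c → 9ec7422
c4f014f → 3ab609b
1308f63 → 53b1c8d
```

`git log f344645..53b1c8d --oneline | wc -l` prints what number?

Reachable from 53b1c8d: {3ab609b, 3ecb985, 4e0cade, 53b1c8d, 709e22c, 82453f5, 9a07436, 9ec7422, c4f014f, e8b8e04, f344645}.
Reachable from f344645: {3ecb985, 82453f5, f344645}.
In 53b1c8d's history but not f344645's: {3ab609b, 4e0cade, 53b1c8d, 709e22c, 9a07436, 9ec7422, c4f014f, e8b8e04} — 8 commits.

8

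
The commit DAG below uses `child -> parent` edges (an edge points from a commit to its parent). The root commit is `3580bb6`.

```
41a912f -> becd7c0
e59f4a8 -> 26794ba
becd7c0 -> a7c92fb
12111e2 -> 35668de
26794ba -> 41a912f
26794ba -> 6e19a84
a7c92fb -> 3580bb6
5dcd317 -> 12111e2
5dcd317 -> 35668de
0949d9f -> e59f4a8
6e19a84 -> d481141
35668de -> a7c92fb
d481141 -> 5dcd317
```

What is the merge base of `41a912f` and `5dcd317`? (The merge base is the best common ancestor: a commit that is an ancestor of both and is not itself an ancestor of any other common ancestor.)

Ancestors of 41a912f: {3580bb6, 41a912f, a7c92fb, becd7c0}.
Ancestors of 5dcd317: {12111e2, 35668de, 3580bb6, 5dcd317, a7c92fb}.
Common ancestors: {3580bb6, a7c92fb}.
Among these, a7c92fb is not an ancestor of any other common ancestor — it is the merge base.

a7c92fb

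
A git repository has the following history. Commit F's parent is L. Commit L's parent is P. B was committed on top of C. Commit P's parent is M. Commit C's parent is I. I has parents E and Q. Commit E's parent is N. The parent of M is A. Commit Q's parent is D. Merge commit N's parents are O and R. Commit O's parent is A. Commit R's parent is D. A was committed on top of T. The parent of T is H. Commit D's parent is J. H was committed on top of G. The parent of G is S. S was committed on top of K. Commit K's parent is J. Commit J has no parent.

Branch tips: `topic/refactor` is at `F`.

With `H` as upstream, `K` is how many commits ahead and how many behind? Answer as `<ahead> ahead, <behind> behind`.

Reachable from K: {J, K}.
Reachable from H: {G, H, J, K, S}.
Only in K's history (ahead): {} — 0.
Only in H's history (behind): {G, H, S} — 3.

0 ahead, 3 behind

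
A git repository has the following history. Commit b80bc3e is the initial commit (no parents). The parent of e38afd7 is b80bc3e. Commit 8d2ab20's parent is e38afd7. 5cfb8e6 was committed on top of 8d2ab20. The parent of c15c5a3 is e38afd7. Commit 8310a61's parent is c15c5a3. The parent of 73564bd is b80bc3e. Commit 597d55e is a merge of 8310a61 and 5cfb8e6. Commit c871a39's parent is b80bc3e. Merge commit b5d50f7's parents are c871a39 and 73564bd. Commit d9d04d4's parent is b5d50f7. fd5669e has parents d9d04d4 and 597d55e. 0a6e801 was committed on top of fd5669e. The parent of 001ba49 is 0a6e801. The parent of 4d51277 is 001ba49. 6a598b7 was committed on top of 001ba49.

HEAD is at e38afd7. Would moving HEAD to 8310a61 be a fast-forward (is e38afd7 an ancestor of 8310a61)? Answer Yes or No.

A fast-forward from e38afd7 to 8310a61 is possible iff e38afd7 is an ancestor of 8310a61.
Ancestors of 8310a61: {8310a61, b80bc3e, c15c5a3, e38afd7}.
e38afd7 is among them, so fast-forward is possible.

Yes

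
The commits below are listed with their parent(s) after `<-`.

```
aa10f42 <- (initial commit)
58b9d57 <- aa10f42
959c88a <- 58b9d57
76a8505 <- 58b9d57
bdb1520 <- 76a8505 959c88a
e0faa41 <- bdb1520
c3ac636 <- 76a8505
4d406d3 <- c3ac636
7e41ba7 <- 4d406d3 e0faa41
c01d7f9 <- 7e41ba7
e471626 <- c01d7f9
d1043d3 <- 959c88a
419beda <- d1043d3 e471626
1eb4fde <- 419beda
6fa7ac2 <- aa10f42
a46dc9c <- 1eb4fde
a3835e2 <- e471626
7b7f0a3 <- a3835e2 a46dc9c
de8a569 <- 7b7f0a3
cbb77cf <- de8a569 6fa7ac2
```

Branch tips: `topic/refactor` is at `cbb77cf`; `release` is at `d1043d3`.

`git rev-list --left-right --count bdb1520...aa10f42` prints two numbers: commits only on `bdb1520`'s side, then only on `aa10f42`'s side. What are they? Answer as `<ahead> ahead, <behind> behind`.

4 ahead, 0 behind

Reachable from bdb1520: {58b9d57, 76a8505, 959c88a, aa10f42, bdb1520}.
Reachable from aa10f42: {aa10f42}.
Only in bdb1520's history (ahead): {58b9d57, 76a8505, 959c88a, bdb1520} — 4.
Only in aa10f42's history (behind): {} — 0.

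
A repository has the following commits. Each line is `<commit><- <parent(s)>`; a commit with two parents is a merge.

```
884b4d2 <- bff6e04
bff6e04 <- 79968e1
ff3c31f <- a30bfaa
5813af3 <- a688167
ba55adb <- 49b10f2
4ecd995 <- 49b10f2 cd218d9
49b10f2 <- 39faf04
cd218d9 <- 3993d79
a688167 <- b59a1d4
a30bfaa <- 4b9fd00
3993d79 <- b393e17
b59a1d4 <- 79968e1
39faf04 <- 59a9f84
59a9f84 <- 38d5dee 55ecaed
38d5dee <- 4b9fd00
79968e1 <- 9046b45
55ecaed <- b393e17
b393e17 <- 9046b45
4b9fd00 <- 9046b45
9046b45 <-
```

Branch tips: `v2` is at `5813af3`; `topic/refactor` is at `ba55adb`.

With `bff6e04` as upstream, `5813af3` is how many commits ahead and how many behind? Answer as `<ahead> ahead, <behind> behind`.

3 ahead, 1 behind

Reachable from 5813af3: {5813af3, 79968e1, 9046b45, a688167, b59a1d4}.
Reachable from bff6e04: {79968e1, 9046b45, bff6e04}.
Only in 5813af3's history (ahead): {5813af3, a688167, b59a1d4} — 3.
Only in bff6e04's history (behind): {bff6e04} — 1.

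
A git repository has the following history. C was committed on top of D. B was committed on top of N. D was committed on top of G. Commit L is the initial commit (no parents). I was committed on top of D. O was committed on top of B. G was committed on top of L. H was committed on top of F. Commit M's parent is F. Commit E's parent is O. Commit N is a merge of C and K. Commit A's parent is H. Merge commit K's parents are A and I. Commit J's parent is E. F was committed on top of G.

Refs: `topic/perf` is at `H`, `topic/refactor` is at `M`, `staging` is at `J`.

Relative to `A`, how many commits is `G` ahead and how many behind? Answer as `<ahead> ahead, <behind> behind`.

Reachable from G: {G, L}.
Reachable from A: {A, F, G, H, L}.
Only in G's history (ahead): {} — 0.
Only in A's history (behind): {A, F, H} — 3.

0 ahead, 3 behind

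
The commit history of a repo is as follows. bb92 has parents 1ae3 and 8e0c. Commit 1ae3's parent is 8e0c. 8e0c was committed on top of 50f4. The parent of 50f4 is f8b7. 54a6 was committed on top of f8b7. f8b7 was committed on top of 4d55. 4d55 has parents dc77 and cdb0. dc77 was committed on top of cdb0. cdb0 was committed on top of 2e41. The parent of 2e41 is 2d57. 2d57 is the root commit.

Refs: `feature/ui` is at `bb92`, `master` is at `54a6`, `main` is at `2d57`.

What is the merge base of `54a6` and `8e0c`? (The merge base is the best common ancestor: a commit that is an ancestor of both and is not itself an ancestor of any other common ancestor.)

f8b7

Ancestors of 54a6: {2d57, 2e41, 4d55, 54a6, cdb0, dc77, f8b7}.
Ancestors of 8e0c: {2d57, 2e41, 4d55, 50f4, 8e0c, cdb0, dc77, f8b7}.
Common ancestors: {2d57, 2e41, 4d55, cdb0, dc77, f8b7}.
Among these, f8b7 is not an ancestor of any other common ancestor — it is the merge base.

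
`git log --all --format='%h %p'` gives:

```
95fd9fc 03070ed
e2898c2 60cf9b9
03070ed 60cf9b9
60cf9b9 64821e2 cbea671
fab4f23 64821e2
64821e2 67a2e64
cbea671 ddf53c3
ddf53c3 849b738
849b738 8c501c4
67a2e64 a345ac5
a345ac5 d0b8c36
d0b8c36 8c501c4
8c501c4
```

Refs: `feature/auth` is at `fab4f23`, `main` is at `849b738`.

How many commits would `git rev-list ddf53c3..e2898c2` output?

Reachable from e2898c2: {60cf9b9, 64821e2, 67a2e64, 849b738, 8c501c4, a345ac5, cbea671, d0b8c36, ddf53c3, e2898c2}.
Reachable from ddf53c3: {849b738, 8c501c4, ddf53c3}.
In e2898c2's history but not ddf53c3's: {60cf9b9, 64821e2, 67a2e64, a345ac5, cbea671, d0b8c36, e2898c2} — 7 commits.

7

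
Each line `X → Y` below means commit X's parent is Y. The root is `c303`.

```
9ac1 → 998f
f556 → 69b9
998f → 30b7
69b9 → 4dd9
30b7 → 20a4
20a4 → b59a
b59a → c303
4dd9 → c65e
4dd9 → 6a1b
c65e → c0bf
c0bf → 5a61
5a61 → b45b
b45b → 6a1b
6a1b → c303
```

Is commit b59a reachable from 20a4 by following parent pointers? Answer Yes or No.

Ancestors of 20a4 (commits reachable by following parents): {20a4, b59a, c303}.
b59a is in that set, so it is an ancestor of 20a4.

Yes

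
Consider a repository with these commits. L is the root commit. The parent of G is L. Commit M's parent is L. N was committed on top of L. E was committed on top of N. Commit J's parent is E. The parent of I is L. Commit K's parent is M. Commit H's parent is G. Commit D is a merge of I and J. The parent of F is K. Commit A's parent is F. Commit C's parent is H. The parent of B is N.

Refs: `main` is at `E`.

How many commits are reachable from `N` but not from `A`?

Reachable from N: {L, N}.
Reachable from A: {A, F, K, L, M}.
In N's history but not A's: {N} — 1 commit.

1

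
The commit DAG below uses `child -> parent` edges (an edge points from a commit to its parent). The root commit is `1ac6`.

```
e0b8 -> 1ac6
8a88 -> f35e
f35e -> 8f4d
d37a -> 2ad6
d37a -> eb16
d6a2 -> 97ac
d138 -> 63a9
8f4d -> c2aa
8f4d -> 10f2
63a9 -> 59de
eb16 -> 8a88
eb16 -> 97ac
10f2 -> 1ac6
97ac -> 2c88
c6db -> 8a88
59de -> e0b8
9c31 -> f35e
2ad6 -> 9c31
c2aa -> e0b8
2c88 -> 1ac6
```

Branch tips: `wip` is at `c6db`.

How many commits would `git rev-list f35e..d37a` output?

7

Reachable from d37a: {10f2, 1ac6, 2ad6, 2c88, 8a88, 8f4d, 97ac, 9c31, c2aa, d37a, e0b8, eb16, f35e}.
Reachable from f35e: {10f2, 1ac6, 8f4d, c2aa, e0b8, f35e}.
In d37a's history but not f35e's: {2ad6, 2c88, 8a88, 97ac, 9c31, d37a, eb16} — 7 commits.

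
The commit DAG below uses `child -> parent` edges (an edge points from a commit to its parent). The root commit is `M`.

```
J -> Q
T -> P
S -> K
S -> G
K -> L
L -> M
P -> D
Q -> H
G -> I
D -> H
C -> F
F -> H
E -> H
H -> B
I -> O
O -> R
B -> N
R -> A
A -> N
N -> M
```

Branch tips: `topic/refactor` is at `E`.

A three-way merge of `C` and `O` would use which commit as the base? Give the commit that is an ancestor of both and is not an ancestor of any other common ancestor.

N

Ancestors of C: {B, C, F, H, M, N}.
Ancestors of O: {A, M, N, O, R}.
Common ancestors: {M, N}.
Among these, N is not an ancestor of any other common ancestor — it is the merge base.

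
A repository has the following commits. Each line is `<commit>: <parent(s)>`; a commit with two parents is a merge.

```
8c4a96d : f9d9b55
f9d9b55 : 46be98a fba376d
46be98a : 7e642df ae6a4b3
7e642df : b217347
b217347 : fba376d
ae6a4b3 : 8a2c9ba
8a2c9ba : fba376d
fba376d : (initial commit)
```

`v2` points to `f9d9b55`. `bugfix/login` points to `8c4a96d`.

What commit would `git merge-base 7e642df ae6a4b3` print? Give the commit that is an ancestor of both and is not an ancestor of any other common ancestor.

fba376d

Ancestors of 7e642df: {7e642df, b217347, fba376d}.
Ancestors of ae6a4b3: {8a2c9ba, ae6a4b3, fba376d}.
Common ancestors: {fba376d}.
The only common ancestor is fba376d, so it is the merge base.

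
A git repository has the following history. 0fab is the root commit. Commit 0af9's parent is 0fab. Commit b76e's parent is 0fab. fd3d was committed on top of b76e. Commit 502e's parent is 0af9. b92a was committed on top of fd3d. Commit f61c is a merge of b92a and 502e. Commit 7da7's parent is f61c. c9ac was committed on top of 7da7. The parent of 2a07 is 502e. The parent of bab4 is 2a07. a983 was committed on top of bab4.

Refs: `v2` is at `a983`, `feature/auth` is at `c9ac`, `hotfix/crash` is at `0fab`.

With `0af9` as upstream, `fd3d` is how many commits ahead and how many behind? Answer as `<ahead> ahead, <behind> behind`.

2 ahead, 1 behind

Reachable from fd3d: {0fab, b76e, fd3d}.
Reachable from 0af9: {0af9, 0fab}.
Only in fd3d's history (ahead): {b76e, fd3d} — 2.
Only in 0af9's history (behind): {0af9} — 1.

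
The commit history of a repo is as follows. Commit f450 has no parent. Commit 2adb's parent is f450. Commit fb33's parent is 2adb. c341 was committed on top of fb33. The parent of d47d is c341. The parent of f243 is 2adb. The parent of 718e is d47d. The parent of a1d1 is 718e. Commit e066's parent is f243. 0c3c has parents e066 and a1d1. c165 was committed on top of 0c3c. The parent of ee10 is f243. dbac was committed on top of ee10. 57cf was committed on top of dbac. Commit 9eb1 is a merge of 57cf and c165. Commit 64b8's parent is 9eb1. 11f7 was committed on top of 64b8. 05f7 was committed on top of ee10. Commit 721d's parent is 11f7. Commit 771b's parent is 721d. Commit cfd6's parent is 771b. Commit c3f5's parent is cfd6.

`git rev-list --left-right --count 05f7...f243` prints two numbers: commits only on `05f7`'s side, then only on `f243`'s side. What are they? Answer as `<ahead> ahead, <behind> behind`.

Reachable from 05f7: {05f7, 2adb, ee10, f243, f450}.
Reachable from f243: {2adb, f243, f450}.
Only in 05f7's history (ahead): {05f7, ee10} — 2.
Only in f243's history (behind): {} — 0.

2 ahead, 0 behind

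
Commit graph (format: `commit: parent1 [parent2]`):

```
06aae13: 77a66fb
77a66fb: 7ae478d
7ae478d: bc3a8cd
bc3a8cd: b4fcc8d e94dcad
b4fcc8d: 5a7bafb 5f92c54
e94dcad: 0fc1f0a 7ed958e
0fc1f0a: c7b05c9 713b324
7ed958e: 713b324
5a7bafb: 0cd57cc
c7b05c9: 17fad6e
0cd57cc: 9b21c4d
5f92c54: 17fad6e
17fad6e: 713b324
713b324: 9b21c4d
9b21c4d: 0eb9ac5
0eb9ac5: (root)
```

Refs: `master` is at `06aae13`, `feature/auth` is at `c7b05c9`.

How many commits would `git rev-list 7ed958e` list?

4

Walking parent pointers from 7ed958e: reachable set = {0eb9ac5, 713b324, 7ed958e, 9b21c4d}.
That is 4 commits.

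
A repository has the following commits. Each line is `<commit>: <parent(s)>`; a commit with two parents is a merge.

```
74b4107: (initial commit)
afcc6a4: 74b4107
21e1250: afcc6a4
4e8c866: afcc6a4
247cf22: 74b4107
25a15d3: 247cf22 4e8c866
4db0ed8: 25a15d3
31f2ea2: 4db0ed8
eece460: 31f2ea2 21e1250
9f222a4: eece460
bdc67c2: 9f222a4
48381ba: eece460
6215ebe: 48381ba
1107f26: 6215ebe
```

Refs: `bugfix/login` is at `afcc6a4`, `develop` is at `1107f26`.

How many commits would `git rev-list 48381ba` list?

10

Walking parent pointers from 48381ba: reachable set = {21e1250, 247cf22, 25a15d3, 31f2ea2, 48381ba, 4db0ed8, 4e8c866, 74b4107, afcc6a4, eece460}.
That is 10 commits.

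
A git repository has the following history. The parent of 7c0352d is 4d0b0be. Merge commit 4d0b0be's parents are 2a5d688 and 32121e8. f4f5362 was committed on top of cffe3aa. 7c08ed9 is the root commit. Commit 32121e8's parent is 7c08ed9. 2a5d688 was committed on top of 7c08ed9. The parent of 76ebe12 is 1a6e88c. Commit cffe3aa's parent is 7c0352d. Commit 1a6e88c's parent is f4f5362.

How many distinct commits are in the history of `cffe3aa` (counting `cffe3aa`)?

6

Walking parent pointers from cffe3aa: reachable set = {2a5d688, 32121e8, 4d0b0be, 7c0352d, 7c08ed9, cffe3aa}.
That is 6 commits.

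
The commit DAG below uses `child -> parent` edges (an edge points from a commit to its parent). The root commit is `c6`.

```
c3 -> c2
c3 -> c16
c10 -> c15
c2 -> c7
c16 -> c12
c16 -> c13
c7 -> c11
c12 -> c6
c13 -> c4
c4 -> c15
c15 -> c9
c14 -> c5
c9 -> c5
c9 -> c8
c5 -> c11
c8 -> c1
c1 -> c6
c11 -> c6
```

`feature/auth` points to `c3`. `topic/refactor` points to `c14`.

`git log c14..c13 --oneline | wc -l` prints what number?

Reachable from c13: {c1, c11, c13, c15, c4, c5, c6, c8, c9}.
Reachable from c14: {c11, c14, c5, c6}.
In c13's history but not c14's: {c1, c13, c15, c4, c8, c9} — 6 commits.

6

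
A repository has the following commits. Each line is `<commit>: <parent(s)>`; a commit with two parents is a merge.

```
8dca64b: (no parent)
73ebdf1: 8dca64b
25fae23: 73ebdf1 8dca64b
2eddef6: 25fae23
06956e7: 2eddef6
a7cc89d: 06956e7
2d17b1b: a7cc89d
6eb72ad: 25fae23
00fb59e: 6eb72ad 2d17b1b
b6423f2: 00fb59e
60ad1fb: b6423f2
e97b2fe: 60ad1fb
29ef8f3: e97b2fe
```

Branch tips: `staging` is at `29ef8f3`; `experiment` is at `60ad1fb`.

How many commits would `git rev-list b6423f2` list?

Walking parent pointers from b6423f2: reachable set = {00fb59e, 06956e7, 25fae23, 2d17b1b, 2eddef6, 6eb72ad, 73ebdf1, 8dca64b, a7cc89d, b6423f2}.
That is 10 commits.

10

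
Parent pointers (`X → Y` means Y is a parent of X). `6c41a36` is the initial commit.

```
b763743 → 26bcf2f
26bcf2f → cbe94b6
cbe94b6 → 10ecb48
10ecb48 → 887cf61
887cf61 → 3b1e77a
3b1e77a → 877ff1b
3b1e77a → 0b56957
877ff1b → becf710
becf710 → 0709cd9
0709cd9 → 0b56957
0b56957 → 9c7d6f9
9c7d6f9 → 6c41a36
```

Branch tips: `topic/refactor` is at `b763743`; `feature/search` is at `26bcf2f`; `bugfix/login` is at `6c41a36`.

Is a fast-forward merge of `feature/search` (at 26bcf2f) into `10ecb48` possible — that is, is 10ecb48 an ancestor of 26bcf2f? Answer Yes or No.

A fast-forward from 10ecb48 to 26bcf2f is possible iff 10ecb48 is an ancestor of 26bcf2f.
Ancestors of 26bcf2f: {0709cd9, 0b56957, 10ecb48, 26bcf2f, 3b1e77a, 6c41a36, 877ff1b, 887cf61, 9c7d6f9, becf710, cbe94b6}.
10ecb48 is among them, so fast-forward is possible.

Yes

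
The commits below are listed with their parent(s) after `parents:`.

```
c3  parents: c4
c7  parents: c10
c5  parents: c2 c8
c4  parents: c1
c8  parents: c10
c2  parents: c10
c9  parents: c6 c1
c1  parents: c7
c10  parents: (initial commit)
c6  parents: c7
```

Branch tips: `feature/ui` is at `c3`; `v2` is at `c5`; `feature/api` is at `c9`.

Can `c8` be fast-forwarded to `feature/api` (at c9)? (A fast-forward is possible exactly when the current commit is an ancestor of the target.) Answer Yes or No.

No

A fast-forward from c8 to c9 is possible iff c8 is an ancestor of c9.
Ancestors of c9: {c1, c10, c6, c7, c9}.
c8 is not among them, so fast-forward is not possible.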